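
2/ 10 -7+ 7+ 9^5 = 295246/ 5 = 59049.20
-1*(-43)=43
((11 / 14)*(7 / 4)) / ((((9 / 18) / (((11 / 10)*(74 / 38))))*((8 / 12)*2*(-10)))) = -13431 / 30400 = -0.44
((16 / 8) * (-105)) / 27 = -70 / 9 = -7.78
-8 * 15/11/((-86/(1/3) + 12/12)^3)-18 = -3360969294/186720523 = -18.00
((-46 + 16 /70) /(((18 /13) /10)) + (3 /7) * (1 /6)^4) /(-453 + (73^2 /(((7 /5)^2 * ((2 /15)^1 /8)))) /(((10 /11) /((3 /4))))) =-6997529 /2839294296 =-0.00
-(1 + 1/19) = -20/19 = -1.05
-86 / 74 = -43 / 37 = -1.16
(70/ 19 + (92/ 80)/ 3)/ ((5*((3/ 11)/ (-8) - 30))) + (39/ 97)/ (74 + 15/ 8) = -4831404506/ 221754505725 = -0.02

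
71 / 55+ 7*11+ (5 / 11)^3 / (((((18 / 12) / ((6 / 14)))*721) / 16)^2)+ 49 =127.29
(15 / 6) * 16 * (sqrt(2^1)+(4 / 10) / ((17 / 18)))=288 / 17+40 * sqrt(2)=73.51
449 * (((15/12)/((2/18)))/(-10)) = -4041/8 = -505.12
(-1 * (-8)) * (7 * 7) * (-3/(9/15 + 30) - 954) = -19074328/51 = -374006.43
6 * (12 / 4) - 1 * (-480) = 498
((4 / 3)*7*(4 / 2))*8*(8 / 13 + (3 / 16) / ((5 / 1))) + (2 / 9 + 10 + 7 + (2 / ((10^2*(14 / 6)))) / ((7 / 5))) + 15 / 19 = 125827301 / 1089270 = 115.52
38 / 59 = 0.64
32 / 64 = 1 / 2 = 0.50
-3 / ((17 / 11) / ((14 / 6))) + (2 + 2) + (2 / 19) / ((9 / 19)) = -47 / 153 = -0.31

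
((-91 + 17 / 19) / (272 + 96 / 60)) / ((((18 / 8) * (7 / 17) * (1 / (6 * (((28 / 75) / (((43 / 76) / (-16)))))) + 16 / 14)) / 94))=-3501793280 / 118116711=-29.65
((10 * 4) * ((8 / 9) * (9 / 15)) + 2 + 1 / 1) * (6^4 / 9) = 3504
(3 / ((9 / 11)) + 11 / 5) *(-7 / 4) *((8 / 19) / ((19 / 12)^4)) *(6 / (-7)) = 7299072 / 12380495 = 0.59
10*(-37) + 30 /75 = -1848 /5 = -369.60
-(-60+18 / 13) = 762 / 13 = 58.62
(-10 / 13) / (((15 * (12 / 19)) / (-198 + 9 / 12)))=4997 / 312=16.02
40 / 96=5 / 12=0.42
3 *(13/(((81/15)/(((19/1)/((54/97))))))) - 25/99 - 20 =1209475/5346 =226.24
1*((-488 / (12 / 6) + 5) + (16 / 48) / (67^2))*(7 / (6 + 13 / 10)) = -225302840 / 983091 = -229.18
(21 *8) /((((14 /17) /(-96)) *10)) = -9792 /5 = -1958.40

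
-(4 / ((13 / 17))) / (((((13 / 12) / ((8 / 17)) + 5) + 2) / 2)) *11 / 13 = -143616 / 150917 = -0.95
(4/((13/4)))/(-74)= -8/481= -0.02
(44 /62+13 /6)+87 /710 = 99008 /33015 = 3.00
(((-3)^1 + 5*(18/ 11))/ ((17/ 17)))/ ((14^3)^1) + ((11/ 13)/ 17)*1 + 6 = 40368605/ 6670664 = 6.05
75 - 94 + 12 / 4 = -16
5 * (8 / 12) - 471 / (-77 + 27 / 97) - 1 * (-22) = 702653 / 22326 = 31.47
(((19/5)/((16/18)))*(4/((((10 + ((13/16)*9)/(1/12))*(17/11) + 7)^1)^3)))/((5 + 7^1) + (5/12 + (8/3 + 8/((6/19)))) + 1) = 87398784/836022173179375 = 0.00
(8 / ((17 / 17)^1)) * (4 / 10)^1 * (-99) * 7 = -11088 / 5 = -2217.60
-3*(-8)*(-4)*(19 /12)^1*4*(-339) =206112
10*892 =8920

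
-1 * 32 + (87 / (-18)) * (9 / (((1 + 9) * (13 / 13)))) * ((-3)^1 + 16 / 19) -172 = -73953 / 380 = -194.61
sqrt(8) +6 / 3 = 2 +2 *sqrt(2) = 4.83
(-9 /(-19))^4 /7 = 0.01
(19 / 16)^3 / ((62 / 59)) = 404681 / 253952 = 1.59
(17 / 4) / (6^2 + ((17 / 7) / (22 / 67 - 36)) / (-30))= 2133075 / 18069539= 0.12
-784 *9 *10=-70560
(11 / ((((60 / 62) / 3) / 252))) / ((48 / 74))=264957 / 20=13247.85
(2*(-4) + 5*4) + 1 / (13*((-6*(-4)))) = 3745 / 312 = 12.00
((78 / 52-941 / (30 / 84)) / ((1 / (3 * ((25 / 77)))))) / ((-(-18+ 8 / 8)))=-23235 / 154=-150.88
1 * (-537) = -537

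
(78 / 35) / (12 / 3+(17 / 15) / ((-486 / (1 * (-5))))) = 113724 / 204715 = 0.56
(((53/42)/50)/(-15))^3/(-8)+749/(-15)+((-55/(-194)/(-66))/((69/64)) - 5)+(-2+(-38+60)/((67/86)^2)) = -51813346398907802948957/2504210453073000000000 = -20.69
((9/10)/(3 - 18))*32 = -48/25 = -1.92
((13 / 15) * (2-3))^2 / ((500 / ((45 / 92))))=169 / 230000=0.00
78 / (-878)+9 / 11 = 3522 / 4829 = 0.73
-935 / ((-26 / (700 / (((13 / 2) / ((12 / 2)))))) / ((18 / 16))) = 4417875 / 169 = 26141.27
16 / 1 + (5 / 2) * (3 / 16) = 527 / 32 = 16.47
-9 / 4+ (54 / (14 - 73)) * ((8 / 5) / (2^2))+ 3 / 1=453 / 1180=0.38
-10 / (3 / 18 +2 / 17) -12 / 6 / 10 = -5129 / 145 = -35.37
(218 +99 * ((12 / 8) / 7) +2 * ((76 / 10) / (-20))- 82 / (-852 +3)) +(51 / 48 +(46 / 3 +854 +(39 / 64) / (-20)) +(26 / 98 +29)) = 303036737741 / 266246400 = 1138.18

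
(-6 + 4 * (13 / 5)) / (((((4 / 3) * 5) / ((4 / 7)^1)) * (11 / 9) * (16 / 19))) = 513 / 1400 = 0.37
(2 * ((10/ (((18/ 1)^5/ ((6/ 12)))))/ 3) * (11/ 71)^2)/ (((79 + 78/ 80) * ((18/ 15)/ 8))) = 30250/ 8570102065119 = 0.00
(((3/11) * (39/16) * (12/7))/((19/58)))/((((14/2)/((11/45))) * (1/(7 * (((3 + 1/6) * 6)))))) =1131/70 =16.16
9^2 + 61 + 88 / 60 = 2152 / 15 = 143.47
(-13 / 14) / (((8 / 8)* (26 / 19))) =-19 / 28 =-0.68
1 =1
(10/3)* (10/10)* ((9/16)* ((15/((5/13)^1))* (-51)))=-29835/8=-3729.38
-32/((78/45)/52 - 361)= 960/10829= 0.09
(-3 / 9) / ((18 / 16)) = -8 / 27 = -0.30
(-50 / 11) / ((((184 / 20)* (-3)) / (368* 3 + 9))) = 46375 / 253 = 183.30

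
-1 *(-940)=940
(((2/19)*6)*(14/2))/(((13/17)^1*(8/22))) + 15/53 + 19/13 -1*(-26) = 571335/13091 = 43.64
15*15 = 225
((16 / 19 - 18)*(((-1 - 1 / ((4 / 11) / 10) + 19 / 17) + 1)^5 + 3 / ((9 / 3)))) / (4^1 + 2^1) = 94656356935299779 / 2589819168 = 36549407.81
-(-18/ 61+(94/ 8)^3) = -6332051/ 3904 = -1621.94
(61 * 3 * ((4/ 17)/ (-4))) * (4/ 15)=-244/ 85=-2.87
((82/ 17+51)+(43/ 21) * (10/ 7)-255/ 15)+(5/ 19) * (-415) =-3203155/ 47481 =-67.46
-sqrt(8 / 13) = -2* sqrt(26) / 13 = -0.78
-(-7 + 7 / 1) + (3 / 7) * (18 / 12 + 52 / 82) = 75 / 82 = 0.91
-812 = -812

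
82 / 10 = 41 / 5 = 8.20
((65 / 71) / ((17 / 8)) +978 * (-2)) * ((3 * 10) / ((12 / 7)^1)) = -41306510 / 1207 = -34222.46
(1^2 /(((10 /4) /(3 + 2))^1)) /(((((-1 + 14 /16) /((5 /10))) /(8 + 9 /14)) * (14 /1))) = -4.94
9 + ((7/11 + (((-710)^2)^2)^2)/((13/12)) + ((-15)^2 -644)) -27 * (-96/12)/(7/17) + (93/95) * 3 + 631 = 5668424497275290058071235254/95095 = 59608018268839476923826.02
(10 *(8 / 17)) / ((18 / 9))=40 / 17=2.35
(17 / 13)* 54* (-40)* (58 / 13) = -2129760 / 169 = -12602.13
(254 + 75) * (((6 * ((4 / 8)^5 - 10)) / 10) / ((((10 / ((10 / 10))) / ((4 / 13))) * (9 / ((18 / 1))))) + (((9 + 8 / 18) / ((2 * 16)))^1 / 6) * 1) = -58919623 / 561600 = -104.91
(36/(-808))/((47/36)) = -162/4747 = -0.03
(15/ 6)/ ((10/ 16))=4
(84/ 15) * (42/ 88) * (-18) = -48.11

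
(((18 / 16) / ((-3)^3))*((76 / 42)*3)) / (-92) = 19 / 7728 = 0.00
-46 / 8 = -5.75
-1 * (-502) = 502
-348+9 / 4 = -1383 / 4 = -345.75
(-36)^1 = -36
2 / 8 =1 / 4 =0.25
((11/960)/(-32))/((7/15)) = -11/14336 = -0.00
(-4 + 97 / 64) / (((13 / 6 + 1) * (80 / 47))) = -22419 / 48640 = -0.46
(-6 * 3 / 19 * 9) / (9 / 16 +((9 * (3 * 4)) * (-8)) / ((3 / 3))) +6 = 175278 / 29165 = 6.01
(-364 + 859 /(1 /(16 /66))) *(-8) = 41120 /33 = 1246.06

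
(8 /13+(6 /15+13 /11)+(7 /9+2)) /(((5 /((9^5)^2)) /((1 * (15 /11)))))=37208638604538 /7865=4730913999.31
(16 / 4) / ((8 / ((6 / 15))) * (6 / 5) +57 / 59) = 0.16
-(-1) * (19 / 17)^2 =361 / 289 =1.25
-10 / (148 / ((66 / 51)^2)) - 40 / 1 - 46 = -920808 / 10693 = -86.11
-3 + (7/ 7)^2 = -2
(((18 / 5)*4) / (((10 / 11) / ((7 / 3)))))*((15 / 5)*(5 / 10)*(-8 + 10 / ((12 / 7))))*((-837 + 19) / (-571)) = -172.08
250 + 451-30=671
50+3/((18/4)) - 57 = -19/3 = -6.33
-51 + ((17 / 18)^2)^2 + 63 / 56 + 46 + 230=23821219 / 104976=226.92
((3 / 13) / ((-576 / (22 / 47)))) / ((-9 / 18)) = 11 / 29328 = 0.00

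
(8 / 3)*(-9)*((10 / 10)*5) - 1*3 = -123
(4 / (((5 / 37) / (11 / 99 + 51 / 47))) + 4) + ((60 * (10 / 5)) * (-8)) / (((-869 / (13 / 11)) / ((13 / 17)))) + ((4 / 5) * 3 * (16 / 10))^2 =2369426200604 / 42961730625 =55.15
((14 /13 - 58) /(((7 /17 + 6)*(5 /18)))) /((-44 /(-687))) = -7778214 /15587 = -499.02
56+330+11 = 397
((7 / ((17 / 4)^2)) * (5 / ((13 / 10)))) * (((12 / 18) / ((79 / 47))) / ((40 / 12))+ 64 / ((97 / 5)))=146674080 / 28789891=5.09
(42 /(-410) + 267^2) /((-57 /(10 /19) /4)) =-38971264 /14801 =-2633.02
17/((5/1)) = 17/5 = 3.40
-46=-46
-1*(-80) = 80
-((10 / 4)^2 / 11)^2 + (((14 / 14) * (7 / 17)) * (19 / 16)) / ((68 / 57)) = 194801 / 2238016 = 0.09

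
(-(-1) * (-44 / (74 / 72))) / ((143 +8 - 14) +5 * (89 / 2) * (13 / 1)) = -3168 / 224183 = -0.01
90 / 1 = 90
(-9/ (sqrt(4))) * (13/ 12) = -39/ 8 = -4.88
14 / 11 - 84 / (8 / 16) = -1834 / 11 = -166.73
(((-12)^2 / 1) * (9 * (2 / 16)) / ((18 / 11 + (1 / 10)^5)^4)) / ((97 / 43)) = 10198920600000000000000000000 / 1018292091204168209571820177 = 10.02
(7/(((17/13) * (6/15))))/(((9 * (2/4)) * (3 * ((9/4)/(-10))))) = -18200/4131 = -4.41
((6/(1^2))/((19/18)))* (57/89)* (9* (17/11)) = 49572/979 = 50.64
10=10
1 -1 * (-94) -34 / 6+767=2569 / 3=856.33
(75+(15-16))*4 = 296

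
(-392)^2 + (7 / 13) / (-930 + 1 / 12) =22291575404 / 145067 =153664.00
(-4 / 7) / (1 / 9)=-36 / 7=-5.14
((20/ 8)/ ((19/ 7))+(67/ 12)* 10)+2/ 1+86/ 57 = 1145/ 19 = 60.26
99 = 99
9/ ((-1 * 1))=-9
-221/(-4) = 221/4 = 55.25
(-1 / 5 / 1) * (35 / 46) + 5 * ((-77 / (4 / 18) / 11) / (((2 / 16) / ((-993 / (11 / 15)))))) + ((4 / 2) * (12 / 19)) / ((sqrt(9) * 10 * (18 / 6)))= 246044527079 / 144210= 1706154.41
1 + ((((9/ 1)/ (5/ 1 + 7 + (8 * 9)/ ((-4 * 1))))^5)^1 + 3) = -115/ 32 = -3.59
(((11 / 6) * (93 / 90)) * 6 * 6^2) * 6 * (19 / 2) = 116622 / 5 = 23324.40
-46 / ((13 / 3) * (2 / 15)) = -1035 / 13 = -79.62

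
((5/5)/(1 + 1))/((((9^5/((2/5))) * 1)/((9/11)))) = 1/360855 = 0.00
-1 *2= -2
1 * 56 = 56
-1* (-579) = 579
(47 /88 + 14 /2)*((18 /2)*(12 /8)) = 17901 /176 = 101.71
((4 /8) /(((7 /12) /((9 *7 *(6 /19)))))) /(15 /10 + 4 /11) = 7128 /779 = 9.15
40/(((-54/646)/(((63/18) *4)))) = -180880/27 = -6699.26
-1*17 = -17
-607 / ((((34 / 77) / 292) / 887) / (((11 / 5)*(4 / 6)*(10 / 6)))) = -133161467516 / 153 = -870336388.99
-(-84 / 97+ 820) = -79456 / 97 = -819.13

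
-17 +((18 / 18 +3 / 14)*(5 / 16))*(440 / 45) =-3349 / 252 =-13.29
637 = 637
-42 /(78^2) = -7 /1014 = -0.01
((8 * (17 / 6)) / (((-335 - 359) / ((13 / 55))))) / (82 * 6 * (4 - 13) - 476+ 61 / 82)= 2132 / 1354138005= 0.00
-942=-942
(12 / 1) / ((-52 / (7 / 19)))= -21 / 247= -0.09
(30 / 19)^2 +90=33390 / 361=92.49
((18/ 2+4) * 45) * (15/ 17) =8775/ 17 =516.18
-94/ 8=-47/ 4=-11.75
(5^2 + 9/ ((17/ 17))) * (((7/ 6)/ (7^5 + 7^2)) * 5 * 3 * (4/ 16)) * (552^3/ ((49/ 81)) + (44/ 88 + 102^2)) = 2316153961645/ 943936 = 2453719.28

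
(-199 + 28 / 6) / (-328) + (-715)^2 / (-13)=-38695217 / 984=-39324.41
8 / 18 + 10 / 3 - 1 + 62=583 / 9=64.78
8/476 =2/119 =0.02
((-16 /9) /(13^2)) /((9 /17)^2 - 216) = 0.00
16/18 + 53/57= 311/171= 1.82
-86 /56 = -43 /28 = -1.54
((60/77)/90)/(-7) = -2/1617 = -0.00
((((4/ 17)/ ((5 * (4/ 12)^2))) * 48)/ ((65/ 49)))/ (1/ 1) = 84672/ 5525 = 15.33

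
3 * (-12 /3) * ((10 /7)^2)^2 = -120000 /2401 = -49.98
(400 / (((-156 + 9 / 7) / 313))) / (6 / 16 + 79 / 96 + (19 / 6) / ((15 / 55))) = -12019200 / 190247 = -63.18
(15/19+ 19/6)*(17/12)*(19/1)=106.49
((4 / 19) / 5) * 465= 372 / 19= 19.58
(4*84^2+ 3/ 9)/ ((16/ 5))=8820.10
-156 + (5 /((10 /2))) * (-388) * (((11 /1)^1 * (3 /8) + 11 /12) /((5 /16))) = -96236 /15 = -6415.73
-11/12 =-0.92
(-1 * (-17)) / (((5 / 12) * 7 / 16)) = 3264 / 35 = 93.26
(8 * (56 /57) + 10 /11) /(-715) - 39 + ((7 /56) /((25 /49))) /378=-12592153751 /322779600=-39.01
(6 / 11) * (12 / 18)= 4 / 11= 0.36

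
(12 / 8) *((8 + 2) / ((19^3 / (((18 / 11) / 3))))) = 90 / 75449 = 0.00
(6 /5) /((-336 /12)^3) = -3 /54880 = -0.00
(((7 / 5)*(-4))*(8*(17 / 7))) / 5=-544 / 25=-21.76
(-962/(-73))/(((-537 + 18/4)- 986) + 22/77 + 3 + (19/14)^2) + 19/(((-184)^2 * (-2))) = -1013742027/112783883392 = -0.01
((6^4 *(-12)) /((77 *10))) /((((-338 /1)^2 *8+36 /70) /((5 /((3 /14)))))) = -90720 /175935859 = -0.00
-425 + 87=-338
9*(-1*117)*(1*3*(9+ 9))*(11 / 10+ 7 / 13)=-465831 / 5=-93166.20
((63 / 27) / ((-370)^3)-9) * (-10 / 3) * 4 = 1367631007 / 11396925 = 120.00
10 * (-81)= -810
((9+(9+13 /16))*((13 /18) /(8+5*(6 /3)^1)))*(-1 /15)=-3913 /77760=-0.05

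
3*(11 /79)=33 /79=0.42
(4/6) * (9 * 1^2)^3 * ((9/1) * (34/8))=37179/2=18589.50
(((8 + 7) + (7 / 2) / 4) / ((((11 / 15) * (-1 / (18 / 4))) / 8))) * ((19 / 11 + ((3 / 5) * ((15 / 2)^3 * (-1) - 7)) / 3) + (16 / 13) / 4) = 1642466997 / 25168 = 65260.13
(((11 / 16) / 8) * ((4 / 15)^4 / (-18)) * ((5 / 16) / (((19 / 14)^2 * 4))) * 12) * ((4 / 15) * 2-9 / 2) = 64141 / 1315845000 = 0.00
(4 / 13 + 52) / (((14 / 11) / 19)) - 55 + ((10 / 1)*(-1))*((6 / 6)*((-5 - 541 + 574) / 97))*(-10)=6662135 / 8827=754.75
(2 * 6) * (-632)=-7584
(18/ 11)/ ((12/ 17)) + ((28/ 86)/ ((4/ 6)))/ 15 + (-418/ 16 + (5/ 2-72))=-1764749/ 18920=-93.27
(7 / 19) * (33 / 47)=231 / 893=0.26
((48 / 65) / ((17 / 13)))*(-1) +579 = 49167 / 85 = 578.44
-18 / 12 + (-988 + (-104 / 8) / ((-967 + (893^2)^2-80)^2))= -400154281664568639017289395 / 404400486775713632154916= -989.50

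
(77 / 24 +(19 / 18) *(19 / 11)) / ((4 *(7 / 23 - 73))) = -91655 / 5296896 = -0.02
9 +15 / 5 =12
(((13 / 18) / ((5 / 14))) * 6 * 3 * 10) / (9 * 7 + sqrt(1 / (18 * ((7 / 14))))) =546 / 95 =5.75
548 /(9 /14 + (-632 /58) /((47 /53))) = -10456936 /222205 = -47.06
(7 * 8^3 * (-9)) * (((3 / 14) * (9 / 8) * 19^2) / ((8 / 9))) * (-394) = 1244263032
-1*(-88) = 88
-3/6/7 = -1/14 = -0.07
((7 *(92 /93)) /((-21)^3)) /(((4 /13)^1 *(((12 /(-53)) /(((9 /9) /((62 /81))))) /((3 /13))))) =1219 /376712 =0.00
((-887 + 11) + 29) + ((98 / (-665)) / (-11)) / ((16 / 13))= -7080829 / 8360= -846.99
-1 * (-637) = 637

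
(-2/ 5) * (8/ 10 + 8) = -88/ 25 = -3.52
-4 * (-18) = 72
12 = 12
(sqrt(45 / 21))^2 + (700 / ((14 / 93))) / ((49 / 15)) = 69855 / 49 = 1425.61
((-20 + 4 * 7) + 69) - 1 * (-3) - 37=43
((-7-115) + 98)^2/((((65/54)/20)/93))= 11570688/13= 890052.92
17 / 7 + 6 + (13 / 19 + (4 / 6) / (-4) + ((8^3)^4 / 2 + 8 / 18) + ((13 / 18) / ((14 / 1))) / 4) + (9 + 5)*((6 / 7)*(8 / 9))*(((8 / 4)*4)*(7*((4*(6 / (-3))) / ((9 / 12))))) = 219352529125333 / 6384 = 34359732005.85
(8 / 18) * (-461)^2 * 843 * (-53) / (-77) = 12660301012 / 231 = 54806497.89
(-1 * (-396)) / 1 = 396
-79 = -79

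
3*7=21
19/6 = 3.17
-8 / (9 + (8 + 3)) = -2 / 5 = -0.40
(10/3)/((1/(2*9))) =60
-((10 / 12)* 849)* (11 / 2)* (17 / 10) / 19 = -52921 / 152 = -348.16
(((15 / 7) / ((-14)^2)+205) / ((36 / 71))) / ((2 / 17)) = 339498925 / 98784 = 3436.78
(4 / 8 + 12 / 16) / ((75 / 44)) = 11 / 15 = 0.73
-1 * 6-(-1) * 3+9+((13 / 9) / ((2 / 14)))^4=68614327 / 6561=10457.91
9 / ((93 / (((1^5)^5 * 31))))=3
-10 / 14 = -5 / 7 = -0.71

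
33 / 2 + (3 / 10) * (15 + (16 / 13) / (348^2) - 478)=-8029195 / 65598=-122.40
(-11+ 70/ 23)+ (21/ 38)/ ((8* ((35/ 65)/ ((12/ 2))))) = -25125/ 3496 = -7.19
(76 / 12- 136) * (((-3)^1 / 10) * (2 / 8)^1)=389 / 40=9.72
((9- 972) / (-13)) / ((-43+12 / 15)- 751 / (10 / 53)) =-1926 / 104585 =-0.02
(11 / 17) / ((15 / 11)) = 0.47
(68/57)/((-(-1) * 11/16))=1088/627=1.74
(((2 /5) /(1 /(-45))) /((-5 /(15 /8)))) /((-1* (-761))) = 27 /3044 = 0.01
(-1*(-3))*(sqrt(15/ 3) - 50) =-150 + 3*sqrt(5) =-143.29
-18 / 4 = -9 / 2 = -4.50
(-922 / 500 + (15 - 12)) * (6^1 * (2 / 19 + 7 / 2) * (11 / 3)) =435523 / 4750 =91.69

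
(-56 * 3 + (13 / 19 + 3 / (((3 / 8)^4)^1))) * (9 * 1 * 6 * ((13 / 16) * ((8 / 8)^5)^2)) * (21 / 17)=-2186457 / 2584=-846.15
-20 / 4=-5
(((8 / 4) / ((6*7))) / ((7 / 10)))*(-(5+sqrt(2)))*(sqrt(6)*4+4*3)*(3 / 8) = -5*(sqrt(2)+5)*(sqrt(6)+3) / 49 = -3.57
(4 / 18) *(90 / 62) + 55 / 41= 2115 / 1271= 1.66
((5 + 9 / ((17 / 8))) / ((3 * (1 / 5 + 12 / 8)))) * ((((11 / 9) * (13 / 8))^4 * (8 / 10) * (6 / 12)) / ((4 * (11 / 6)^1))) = 5968306487 / 3883272192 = 1.54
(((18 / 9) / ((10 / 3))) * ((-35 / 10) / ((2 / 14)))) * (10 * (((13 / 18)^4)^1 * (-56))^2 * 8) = -272992.15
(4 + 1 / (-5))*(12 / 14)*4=456 / 35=13.03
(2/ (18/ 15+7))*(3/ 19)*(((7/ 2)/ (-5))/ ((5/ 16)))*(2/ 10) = -336/ 19475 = -0.02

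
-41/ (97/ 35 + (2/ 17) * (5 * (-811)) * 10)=24395/ 2836851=0.01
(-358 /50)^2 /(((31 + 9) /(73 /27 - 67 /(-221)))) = 287439811 /74587500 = 3.85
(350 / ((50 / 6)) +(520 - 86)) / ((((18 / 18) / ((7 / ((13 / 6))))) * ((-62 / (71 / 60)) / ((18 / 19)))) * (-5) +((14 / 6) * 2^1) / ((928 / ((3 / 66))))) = 21734342784 / 3908143237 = 5.56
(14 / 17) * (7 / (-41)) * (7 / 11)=-686 / 7667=-0.09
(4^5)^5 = 1125899906842624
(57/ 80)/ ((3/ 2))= 19/ 40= 0.48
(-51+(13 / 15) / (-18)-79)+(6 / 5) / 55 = -1930891 / 14850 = -130.03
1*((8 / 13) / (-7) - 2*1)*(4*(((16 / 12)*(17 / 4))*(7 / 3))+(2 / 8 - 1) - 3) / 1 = -168055 / 1638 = -102.60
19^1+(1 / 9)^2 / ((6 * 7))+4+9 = 108865 / 3402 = 32.00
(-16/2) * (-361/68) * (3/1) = 2166/17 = 127.41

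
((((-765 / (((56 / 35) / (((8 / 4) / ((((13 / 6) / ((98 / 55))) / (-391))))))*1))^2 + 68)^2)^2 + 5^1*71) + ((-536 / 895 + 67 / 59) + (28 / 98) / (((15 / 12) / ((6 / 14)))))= 36150586418540753600997223658240177503683530881407210026886852636193 / 452438367523559984011445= 79901681673047481452360820000000000000000000.00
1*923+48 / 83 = 76657 / 83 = 923.58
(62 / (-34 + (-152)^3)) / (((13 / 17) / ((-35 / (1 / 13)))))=0.01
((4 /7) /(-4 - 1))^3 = -64 /42875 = -0.00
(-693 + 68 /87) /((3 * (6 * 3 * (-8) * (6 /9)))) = 60223 /25056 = 2.40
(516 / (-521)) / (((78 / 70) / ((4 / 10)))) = -2408 / 6773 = -0.36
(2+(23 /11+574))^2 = 40436881 /121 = 334189.10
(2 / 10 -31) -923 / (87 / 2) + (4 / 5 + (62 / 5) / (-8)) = -52.77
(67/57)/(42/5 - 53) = -0.03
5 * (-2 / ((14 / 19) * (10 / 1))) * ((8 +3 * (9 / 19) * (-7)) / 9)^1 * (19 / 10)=703 / 1260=0.56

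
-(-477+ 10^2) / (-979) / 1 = -377 / 979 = -0.39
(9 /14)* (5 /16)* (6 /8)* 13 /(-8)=-1755 /7168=-0.24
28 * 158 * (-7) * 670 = -20748560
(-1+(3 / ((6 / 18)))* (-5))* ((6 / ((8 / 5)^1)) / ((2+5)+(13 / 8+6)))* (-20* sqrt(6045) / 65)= 1840* sqrt(6045) / 507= 282.17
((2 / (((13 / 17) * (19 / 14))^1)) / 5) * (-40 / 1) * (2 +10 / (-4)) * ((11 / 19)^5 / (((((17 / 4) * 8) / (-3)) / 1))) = -27056568 / 611596453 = -0.04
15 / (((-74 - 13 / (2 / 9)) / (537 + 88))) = -3750 / 53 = -70.75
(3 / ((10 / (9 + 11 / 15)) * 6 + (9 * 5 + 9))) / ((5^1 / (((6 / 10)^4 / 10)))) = 0.00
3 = 3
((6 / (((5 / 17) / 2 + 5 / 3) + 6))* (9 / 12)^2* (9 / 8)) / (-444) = -4131 / 3774592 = -0.00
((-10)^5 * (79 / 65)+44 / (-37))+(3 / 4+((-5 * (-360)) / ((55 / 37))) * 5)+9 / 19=-46437916529 / 402116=-115483.88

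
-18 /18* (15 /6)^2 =-25 /4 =-6.25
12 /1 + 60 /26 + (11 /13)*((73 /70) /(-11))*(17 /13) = 168019 /11830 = 14.20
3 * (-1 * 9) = -27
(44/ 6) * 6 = 44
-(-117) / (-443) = -117 / 443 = -0.26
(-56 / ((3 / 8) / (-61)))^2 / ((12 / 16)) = 2987278336 / 27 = 110639938.37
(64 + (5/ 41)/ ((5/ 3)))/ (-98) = -0.65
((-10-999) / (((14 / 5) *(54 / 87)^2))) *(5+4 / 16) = -4242845 / 864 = -4910.70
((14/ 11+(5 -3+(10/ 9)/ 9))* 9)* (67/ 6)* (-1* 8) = -2730.53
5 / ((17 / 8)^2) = 320 / 289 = 1.11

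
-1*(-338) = 338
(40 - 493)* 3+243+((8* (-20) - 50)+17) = -1309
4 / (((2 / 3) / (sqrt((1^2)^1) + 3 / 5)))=48 / 5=9.60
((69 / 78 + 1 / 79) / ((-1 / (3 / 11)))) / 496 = -5529 / 11206624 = -0.00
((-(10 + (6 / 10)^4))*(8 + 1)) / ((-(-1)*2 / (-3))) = 170937 / 1250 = 136.75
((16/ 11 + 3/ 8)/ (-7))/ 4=-23/ 352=-0.07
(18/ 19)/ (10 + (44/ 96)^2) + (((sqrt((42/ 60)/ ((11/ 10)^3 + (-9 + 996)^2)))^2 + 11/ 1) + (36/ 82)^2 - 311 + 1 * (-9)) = -56489063843148199397/ 182981588092838729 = -308.71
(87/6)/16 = 0.91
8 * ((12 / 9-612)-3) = -14728 / 3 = -4909.33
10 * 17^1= 170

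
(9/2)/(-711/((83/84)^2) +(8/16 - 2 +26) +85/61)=-0.01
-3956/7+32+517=-113/7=-16.14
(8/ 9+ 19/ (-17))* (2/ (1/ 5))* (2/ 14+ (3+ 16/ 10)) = -1660/ 153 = -10.85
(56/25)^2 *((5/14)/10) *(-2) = -224/625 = -0.36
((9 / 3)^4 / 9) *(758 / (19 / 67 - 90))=-457074 / 6011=-76.04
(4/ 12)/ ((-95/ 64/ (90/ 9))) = -128/ 57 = -2.25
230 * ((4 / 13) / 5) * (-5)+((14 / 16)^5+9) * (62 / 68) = -899360283 / 14483456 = -62.10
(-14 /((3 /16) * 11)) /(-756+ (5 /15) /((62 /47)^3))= 53385472 /5944664891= 0.01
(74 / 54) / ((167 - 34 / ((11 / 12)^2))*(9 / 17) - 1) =76109 / 3665034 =0.02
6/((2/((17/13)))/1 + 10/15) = 153/56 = 2.73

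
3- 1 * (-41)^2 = -1678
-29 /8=-3.62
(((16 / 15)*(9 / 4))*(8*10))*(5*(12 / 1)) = 11520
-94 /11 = -8.55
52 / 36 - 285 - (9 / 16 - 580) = 42607 / 144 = 295.88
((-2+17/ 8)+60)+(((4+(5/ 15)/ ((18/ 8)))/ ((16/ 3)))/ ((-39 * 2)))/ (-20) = 422081/ 7020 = 60.13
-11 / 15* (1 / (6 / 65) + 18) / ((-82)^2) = -1903 / 605160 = -0.00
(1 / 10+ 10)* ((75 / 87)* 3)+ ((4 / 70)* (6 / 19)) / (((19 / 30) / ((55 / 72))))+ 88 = 16729403 / 146566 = 114.14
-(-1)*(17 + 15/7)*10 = 1340/7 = 191.43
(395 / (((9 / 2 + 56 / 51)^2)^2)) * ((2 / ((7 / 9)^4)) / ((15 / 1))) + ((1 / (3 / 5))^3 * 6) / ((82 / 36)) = 129149955206993876 / 10464547406291321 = 12.34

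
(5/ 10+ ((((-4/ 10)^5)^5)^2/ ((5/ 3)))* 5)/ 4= 88817841970012523240645932888321369/ 710542735760100185871124267578125000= 0.13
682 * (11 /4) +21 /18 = 5630 /3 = 1876.67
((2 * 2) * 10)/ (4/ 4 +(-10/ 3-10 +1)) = -60/ 17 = -3.53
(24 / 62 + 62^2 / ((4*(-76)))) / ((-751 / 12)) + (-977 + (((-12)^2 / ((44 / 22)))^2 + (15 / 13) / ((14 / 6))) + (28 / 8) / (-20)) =6774579228657 / 1610113960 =4207.52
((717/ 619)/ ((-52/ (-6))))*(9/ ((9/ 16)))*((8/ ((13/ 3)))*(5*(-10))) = -20649600/ 104611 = -197.39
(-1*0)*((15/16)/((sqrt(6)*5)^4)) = 0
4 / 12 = 1 / 3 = 0.33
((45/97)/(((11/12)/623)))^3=38075482845288000/1214767763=31343837.07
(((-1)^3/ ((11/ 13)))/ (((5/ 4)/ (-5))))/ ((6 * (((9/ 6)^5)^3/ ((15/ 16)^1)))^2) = 1363148800/ 2264802453041139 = 0.00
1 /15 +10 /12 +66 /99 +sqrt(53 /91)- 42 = -1213 /30 +sqrt(4823) /91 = -39.67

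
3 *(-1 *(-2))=6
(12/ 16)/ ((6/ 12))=3/ 2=1.50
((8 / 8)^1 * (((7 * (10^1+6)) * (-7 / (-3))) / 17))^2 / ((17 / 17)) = 614656 / 2601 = 236.32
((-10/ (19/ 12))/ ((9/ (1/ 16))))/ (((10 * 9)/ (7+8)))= -5/ 684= -0.01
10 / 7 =1.43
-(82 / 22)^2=-13.89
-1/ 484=-0.00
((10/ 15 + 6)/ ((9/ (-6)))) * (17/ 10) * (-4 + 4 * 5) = -120.89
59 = 59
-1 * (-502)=502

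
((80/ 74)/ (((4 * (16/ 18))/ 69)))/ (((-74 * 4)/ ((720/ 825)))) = -1863/ 30118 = -0.06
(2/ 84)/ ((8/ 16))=1/ 21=0.05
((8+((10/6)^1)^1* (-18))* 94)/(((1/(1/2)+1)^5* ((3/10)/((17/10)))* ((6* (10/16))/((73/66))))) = -466616/32805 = -14.22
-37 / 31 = -1.19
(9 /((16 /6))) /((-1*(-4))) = 27 /32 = 0.84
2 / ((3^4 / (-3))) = -2 / 27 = -0.07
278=278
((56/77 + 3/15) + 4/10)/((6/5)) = 73/66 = 1.11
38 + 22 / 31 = 1200 / 31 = 38.71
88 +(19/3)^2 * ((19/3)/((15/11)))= 111089/405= 274.29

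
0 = 0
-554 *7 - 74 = -3952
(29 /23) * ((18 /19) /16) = 261 /3496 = 0.07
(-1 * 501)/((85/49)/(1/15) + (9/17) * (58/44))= -3060442/163213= -18.75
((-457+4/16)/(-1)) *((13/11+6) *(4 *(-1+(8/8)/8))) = -1010331/88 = -11481.03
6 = 6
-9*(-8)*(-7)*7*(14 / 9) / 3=-5488 / 3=-1829.33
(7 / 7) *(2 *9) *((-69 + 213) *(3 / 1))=7776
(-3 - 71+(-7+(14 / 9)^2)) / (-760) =0.10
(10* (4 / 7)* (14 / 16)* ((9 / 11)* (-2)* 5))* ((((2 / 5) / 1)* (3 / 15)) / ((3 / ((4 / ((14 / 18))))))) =-432 / 77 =-5.61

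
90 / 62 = 45 / 31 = 1.45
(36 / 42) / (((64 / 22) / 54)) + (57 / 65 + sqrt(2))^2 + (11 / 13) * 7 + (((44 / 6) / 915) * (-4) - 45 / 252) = 26.87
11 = 11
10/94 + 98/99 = 5101/4653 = 1.10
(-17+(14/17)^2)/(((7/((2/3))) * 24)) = -4717/72828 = -0.06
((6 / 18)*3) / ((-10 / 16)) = -8 / 5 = -1.60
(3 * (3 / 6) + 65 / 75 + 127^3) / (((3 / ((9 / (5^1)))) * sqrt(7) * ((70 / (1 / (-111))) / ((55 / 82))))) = -18269383 * sqrt(7) / 1205400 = -40.10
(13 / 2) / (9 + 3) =13 / 24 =0.54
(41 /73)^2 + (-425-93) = -2758741 /5329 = -517.68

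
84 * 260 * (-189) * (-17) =70171920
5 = 5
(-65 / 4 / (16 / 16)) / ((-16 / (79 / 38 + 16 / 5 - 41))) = -88231 / 2432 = -36.28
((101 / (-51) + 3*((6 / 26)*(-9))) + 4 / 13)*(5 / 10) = -2620 / 663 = -3.95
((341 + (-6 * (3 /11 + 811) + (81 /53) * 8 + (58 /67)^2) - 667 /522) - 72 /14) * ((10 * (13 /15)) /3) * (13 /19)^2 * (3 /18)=-3274650827858345 /3214102120614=-1018.84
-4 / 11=-0.36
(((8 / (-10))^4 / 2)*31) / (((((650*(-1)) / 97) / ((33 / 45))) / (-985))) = 417034816 / 609375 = 684.36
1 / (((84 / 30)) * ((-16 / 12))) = -15 / 56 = -0.27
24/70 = 12/35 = 0.34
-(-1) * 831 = 831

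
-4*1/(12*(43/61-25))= 61/4446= 0.01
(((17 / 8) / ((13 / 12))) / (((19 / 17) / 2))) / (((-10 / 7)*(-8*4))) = 6069 / 79040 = 0.08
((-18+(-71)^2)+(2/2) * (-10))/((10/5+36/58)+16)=269.22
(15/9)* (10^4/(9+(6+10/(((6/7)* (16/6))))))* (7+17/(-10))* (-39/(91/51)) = -21624000/217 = -99649.77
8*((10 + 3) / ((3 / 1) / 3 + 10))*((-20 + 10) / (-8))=130 / 11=11.82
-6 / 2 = -3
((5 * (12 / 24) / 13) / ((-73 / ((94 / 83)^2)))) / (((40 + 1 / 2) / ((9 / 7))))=-44180 / 411872643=-0.00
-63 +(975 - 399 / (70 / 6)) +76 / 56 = 61541 / 70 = 879.16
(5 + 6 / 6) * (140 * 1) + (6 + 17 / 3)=2555 / 3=851.67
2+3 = 5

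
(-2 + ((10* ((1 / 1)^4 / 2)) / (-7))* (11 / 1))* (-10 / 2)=49.29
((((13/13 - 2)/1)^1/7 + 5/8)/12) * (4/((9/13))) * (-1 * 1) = -13/56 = -0.23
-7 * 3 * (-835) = 17535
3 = 3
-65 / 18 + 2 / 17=-1069 / 306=-3.49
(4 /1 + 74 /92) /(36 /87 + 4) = 6409 /5888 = 1.09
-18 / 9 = -2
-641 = -641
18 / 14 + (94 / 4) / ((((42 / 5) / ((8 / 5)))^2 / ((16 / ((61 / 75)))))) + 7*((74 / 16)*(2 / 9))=2717299 / 107604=25.25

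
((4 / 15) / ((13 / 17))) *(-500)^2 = 3400000 / 39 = 87179.49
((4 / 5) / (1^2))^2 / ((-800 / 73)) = -73 / 1250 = -0.06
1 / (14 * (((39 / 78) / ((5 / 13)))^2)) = 50 / 1183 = 0.04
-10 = -10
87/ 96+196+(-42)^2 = 62749/ 32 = 1960.91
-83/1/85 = -83/85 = -0.98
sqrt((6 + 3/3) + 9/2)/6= sqrt(46)/12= 0.57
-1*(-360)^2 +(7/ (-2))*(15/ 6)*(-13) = -517945/ 4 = -129486.25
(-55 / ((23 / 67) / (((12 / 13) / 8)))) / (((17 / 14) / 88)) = -6809880 / 5083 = -1339.74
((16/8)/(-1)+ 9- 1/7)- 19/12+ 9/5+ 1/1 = 3391/420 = 8.07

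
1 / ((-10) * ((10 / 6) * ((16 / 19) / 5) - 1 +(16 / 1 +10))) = -57 / 14410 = -0.00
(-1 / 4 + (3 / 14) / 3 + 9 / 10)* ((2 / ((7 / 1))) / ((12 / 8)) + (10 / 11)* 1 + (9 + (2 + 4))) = 375619 / 32340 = 11.61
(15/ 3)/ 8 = 5/ 8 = 0.62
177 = 177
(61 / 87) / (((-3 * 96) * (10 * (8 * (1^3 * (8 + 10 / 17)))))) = -1037 / 292654080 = -0.00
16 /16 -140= -139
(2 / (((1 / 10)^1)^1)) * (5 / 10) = 10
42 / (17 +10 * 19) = 0.20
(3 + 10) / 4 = 13 / 4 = 3.25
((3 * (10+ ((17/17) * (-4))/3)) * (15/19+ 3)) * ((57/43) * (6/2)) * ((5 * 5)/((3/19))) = 2667600/43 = 62037.21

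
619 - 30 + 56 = 645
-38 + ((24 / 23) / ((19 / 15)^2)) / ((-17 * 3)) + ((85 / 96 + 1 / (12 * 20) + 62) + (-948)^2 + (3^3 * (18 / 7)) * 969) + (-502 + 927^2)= 865458332173459 / 474267360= 1824832.16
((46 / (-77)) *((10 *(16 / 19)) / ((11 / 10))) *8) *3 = -1766400 / 16093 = -109.76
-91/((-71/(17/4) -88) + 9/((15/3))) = 7735/8747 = 0.88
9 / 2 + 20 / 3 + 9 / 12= 11.92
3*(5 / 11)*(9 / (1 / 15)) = 2025 / 11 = 184.09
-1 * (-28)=28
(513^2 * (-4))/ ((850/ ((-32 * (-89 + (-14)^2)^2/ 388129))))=192833400384/ 164954825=1169.01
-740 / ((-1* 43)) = 740 / 43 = 17.21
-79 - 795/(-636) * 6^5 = 9641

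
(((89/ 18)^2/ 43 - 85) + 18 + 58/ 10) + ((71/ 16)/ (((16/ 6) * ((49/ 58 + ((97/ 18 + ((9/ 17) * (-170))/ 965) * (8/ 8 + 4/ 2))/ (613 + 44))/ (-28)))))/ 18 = -135933361631471/ 2136974866560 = -63.61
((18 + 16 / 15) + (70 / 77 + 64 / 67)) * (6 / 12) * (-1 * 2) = -231392 / 11055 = -20.93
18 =18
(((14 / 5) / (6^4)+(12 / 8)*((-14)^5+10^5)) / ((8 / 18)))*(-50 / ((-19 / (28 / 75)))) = -14894772431 / 10260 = -1451732.21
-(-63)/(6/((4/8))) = 21/4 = 5.25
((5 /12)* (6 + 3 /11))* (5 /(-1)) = -575 /44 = -13.07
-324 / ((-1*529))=324 / 529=0.61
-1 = -1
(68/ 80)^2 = 289/ 400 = 0.72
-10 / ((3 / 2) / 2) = -40 / 3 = -13.33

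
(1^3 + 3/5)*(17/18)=68/45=1.51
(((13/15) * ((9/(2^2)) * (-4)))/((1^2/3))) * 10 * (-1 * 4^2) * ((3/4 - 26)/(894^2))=-2626/22201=-0.12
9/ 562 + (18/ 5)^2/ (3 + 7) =92169/ 70250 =1.31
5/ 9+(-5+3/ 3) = -3.44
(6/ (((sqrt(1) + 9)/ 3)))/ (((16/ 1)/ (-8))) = -9/ 10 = -0.90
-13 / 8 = -1.62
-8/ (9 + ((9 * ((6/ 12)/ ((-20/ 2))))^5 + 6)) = -25600000/ 47940951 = -0.53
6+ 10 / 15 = 20 / 3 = 6.67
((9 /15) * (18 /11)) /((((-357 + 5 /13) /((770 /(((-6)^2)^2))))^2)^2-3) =0.00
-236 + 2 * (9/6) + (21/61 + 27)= -12545/61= -205.66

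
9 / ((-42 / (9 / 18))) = -3 / 28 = -0.11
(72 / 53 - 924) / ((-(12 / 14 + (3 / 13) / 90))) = 133497000 / 124391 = 1073.20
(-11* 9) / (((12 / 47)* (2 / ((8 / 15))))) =-517 / 5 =-103.40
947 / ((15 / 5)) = 315.67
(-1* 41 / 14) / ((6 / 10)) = -205 / 42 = -4.88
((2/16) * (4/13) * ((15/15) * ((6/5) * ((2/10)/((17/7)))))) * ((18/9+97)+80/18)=6517/16575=0.39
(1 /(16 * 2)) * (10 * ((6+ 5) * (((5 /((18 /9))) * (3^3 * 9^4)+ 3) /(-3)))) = -16238585 /32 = -507455.78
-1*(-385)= 385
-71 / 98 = -0.72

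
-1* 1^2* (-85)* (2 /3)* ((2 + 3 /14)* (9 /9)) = 2635 /21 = 125.48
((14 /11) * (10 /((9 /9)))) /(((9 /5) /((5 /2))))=1750 /99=17.68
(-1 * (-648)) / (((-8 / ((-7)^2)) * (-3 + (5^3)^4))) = -3969 / 244140622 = -0.00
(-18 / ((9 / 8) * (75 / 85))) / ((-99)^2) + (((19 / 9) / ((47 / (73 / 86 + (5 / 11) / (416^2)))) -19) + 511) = 25299488869087793 / 51417934064640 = 492.04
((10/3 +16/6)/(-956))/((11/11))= -3/478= -0.01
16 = 16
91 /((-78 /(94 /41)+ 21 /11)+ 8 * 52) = 47047 /198470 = 0.24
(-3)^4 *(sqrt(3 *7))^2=1701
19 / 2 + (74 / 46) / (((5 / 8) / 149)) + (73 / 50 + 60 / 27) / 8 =32579591 / 82800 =393.47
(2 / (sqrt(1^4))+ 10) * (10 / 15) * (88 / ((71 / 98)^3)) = 662599168 / 357911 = 1851.30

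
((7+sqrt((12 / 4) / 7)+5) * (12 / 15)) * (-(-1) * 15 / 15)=4 * sqrt(21) / 35+48 / 5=10.12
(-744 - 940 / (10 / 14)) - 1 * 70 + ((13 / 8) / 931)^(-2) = 55112734 / 169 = 326110.85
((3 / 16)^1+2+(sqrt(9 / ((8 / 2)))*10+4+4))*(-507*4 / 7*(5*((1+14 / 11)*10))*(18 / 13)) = -88408125 / 77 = -1148157.47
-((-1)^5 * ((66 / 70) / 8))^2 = -1089 / 78400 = -0.01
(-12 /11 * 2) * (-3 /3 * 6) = 144 /11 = 13.09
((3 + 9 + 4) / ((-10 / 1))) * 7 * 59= -3304 / 5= -660.80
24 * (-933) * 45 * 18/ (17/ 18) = -19204432.94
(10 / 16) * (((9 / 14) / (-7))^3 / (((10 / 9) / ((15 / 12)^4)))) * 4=-4100625 / 963780608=-0.00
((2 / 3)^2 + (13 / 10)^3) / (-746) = -23773 / 6714000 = -0.00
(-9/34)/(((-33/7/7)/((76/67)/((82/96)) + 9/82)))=1161153/2054756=0.57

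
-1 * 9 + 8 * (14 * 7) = 775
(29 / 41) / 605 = 29 / 24805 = 0.00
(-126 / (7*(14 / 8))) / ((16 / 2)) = -9 / 7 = -1.29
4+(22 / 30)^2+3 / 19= 20074 / 4275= 4.70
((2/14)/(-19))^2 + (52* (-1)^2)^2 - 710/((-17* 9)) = 7330710911/2706417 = 2708.64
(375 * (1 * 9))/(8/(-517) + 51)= 1744875/26359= 66.20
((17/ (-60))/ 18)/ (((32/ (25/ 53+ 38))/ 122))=-2114443/ 915840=-2.31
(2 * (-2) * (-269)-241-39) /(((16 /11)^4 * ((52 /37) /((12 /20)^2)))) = 970215147 /21299200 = 45.55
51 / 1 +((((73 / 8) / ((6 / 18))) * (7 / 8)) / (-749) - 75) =-164571 / 6848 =-24.03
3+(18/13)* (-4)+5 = 2.46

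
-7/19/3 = -7/57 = -0.12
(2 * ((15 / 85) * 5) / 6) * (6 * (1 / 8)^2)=15 / 544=0.03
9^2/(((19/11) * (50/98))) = 43659/475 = 91.91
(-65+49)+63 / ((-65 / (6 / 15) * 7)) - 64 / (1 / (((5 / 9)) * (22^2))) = -50382962 / 2925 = -17224.94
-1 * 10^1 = -10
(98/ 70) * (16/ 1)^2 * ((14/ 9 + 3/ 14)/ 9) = 70.48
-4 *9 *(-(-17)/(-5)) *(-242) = -29620.80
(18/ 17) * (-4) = -72/ 17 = -4.24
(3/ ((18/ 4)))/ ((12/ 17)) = 17/ 18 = 0.94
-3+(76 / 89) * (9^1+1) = 493 / 89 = 5.54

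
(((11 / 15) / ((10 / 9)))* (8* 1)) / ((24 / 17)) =187 / 50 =3.74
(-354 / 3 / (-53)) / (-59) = -2 / 53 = -0.04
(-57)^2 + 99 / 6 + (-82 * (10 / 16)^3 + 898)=1060731 / 256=4143.48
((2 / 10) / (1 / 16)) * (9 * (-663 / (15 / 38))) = -1209312 / 25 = -48372.48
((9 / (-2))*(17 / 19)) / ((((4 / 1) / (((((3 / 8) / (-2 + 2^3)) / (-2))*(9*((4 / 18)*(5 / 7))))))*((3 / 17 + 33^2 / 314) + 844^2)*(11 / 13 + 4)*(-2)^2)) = 2949245 / 906265257065728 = 0.00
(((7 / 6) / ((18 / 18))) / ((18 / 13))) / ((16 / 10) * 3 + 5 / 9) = 455 / 2892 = 0.16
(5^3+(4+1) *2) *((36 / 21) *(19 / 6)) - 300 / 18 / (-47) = 723680 / 987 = 733.21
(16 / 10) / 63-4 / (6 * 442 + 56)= 5101 / 213255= 0.02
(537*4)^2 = 4613904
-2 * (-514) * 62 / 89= 716.13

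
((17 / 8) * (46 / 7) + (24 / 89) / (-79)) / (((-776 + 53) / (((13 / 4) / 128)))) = -35729837 / 72875808768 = -0.00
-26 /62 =-13 /31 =-0.42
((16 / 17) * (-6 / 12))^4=4096 / 83521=0.05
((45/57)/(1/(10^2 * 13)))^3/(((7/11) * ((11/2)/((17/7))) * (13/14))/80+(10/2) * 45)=40336920000000000/8396040169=4804279.06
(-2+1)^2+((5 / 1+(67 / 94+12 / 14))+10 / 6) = 18233 / 1974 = 9.24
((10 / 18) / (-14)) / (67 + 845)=-5 / 114912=-0.00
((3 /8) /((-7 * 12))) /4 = -1 /896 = -0.00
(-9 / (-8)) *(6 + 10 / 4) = 153 / 16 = 9.56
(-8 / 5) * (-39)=312 / 5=62.40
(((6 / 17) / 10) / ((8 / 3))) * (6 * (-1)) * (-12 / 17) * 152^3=284456448 / 1445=196855.67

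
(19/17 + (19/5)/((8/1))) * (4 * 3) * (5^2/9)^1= 1805/34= 53.09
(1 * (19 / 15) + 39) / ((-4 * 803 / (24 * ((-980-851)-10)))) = 2223928 / 4015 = 553.90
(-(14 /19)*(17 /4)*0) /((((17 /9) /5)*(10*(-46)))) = 0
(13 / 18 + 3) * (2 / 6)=67 / 54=1.24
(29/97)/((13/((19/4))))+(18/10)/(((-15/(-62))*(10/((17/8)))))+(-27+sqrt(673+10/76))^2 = 33634166929/23959000-27*sqrt(972002)/19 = 2.80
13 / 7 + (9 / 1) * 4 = 265 / 7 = 37.86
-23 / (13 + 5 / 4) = -92 / 57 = -1.61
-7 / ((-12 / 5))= 35 / 12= 2.92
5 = 5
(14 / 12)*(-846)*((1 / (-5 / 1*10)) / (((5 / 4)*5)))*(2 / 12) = 329 / 625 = 0.53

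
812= 812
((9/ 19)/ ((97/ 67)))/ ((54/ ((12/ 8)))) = 67/ 7372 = 0.01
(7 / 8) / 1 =7 / 8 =0.88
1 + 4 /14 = 9 /7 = 1.29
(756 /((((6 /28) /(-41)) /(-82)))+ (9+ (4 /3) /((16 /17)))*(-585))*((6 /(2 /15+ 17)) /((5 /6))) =4981885.46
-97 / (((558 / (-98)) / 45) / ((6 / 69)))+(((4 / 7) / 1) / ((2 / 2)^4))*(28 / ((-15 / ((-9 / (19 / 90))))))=1519102 / 13547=112.14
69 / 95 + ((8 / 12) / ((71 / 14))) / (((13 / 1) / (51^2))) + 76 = 9033967 / 87685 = 103.03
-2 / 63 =-0.03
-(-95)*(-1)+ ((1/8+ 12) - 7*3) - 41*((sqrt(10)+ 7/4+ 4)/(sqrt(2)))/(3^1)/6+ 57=-375/8 - 943*sqrt(2)/144 - 41*sqrt(5)/18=-61.23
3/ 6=0.50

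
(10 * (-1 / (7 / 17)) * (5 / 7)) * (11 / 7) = -9350 / 343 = -27.26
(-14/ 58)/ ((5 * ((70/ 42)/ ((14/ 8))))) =-147/ 2900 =-0.05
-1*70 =-70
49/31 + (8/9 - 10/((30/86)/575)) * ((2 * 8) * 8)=-2109751.31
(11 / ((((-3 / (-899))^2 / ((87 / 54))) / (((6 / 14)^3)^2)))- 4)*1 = 2319403879 / 235298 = 9857.30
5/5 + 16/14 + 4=43/7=6.14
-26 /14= -13 /7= -1.86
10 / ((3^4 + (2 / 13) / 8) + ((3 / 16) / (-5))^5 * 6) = 212992000000 / 1725644790523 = 0.12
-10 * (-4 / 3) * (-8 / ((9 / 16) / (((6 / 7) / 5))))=-2048 / 63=-32.51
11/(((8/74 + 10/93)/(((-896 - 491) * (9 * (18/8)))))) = -4252446297/2968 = -1432764.92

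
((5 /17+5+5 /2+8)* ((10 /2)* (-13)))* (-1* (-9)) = -314145 /34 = -9239.56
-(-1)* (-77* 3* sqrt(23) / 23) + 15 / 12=5 / 4 -231* sqrt(23) / 23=-46.92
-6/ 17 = -0.35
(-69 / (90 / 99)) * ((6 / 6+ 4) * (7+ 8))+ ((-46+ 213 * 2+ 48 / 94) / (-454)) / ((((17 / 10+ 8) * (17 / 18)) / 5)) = -11783203605 / 2069786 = -5692.96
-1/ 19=-0.05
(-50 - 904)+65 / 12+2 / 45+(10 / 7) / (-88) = -6573487 / 6930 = -948.56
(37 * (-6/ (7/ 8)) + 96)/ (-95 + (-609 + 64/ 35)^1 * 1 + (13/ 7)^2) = 38640/ 171187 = 0.23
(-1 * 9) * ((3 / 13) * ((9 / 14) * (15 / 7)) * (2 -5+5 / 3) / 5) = 486 / 637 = 0.76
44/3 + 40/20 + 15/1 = 95/3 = 31.67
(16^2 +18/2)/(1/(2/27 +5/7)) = 39485/189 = 208.92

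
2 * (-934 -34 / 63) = -117752 / 63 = -1869.08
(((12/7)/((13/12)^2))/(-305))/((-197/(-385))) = -19008/2030873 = -0.01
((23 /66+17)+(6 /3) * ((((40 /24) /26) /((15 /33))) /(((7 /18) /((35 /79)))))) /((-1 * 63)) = -1197695 /4270266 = -0.28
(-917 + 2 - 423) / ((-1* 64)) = 669 / 32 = 20.91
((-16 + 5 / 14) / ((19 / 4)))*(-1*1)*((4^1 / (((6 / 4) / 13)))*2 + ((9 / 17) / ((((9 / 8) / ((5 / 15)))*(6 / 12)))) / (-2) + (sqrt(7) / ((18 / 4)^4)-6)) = 2336*sqrt(7) / 290871 + 470412 / 2261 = 208.08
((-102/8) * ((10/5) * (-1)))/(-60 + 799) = 51/1478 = 0.03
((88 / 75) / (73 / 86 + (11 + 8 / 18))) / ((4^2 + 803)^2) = 688 / 4835068875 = 0.00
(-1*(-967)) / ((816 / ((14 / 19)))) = 6769 / 7752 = 0.87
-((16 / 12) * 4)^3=-4096 / 27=-151.70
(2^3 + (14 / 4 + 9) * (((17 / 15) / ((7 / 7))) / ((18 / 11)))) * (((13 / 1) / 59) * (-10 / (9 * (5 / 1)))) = -23387 / 28674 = -0.82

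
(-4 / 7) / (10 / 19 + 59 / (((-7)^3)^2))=-1277332 / 1177611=-1.08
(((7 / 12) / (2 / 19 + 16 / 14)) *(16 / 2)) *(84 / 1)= 26068 / 83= 314.07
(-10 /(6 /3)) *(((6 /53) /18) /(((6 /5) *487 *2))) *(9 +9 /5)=-15 /51622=-0.00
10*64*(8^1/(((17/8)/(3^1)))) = 122880/17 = 7228.24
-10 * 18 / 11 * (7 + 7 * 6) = -8820 / 11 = -801.82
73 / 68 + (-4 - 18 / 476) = -83 / 28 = -2.96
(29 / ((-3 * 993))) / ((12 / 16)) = -0.01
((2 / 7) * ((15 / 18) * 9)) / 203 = 0.01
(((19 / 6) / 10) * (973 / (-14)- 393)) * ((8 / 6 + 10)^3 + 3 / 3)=-138248465 / 648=-213346.40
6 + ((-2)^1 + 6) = 10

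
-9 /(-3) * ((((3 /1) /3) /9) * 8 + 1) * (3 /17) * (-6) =-6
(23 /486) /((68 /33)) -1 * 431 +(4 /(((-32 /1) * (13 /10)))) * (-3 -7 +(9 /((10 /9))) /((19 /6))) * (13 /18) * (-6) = -90854243 /209304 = -434.08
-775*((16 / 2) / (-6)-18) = 44950 / 3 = 14983.33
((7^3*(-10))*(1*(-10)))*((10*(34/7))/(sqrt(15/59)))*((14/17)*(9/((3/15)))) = 122446676.39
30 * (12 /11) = 32.73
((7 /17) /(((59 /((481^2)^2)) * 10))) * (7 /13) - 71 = 201758342003 /10030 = 20115487.74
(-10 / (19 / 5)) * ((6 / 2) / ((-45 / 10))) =100 / 57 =1.75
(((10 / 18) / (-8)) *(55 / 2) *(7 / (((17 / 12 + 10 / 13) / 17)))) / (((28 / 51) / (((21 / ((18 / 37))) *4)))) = -24326575 / 744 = -32697.01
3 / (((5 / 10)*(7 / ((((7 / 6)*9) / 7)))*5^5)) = 9 / 21875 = 0.00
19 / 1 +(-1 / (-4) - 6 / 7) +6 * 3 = 1019 / 28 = 36.39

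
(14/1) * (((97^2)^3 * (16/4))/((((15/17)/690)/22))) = 802505220876716896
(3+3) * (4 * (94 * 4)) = 9024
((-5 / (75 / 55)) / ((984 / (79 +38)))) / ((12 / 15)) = -715 / 1312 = -0.54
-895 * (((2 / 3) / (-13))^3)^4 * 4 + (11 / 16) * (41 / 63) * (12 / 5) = 1861360834219602994657 / 1733418071780699516940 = 1.07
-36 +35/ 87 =-3097/ 87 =-35.60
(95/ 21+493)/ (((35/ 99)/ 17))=23923.79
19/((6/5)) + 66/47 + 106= 34753/282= 123.24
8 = 8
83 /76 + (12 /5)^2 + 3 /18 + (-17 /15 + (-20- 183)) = -1123553 /5700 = -197.11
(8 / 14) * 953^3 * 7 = 3462092708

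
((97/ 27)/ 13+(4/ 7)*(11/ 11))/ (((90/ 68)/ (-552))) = -13031248/ 36855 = -353.58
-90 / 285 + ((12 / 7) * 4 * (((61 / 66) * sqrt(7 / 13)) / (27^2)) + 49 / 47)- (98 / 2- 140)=488 * sqrt(91) / 729729 + 81912 / 893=91.73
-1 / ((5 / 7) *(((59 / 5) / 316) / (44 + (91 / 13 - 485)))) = 960008 / 59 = 16271.32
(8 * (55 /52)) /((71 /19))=2090 /923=2.26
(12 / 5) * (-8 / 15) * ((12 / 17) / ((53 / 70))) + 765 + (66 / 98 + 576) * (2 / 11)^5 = 27158319121671 / 35551202995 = 763.92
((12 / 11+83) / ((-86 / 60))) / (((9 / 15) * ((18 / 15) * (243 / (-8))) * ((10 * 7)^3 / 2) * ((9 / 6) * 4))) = 925 / 354816693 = 0.00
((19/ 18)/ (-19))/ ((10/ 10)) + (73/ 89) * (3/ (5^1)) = 3497/ 8010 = 0.44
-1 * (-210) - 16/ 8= 208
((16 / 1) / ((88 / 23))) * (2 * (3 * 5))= 1380 / 11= 125.45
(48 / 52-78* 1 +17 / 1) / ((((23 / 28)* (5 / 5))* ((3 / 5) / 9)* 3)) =-109340 / 299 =-365.69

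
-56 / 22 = -28 / 11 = -2.55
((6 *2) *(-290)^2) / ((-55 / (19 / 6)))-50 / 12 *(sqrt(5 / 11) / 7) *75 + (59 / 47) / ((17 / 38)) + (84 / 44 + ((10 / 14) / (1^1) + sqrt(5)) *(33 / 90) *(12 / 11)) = -3574514215 / 61523-625 *sqrt(55) / 154 + 2 *sqrt(5) / 5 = -58129.66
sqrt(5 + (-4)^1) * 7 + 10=17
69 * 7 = 483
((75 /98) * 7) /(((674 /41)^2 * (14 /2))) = 126075 /44519048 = 0.00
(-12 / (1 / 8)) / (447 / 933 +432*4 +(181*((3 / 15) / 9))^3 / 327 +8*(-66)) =-444822678000 / 5563425491413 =-0.08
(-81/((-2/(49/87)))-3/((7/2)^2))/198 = 21377/187572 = 0.11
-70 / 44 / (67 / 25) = -0.59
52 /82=26 /41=0.63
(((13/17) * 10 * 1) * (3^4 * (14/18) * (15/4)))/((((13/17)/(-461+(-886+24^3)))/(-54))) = -1591753275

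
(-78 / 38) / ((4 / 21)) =-10.78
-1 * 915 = -915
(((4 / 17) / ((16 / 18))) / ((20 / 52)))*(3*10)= 351 / 17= 20.65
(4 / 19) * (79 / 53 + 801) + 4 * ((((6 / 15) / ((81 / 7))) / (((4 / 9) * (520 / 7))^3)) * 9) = 956854508802367 / 5663690240000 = 168.95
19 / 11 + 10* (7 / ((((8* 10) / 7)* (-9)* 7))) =1.63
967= 967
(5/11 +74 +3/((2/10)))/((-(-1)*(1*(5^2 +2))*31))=328/3069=0.11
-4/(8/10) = -5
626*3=1878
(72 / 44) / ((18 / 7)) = 7 / 11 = 0.64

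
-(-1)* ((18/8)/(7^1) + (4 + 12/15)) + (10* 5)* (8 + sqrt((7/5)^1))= 10* sqrt(35) + 56717/140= 464.28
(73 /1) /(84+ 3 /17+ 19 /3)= 3723 /4616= 0.81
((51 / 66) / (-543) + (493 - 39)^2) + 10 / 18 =7386805067 / 35838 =206116.55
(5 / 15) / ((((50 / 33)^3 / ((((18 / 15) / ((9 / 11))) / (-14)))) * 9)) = -0.00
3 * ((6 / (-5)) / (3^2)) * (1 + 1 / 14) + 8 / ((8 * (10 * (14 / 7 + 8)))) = -293 / 700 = -0.42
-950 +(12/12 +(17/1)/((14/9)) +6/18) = -937.74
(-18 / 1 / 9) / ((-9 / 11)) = 22 / 9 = 2.44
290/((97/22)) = 6380/97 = 65.77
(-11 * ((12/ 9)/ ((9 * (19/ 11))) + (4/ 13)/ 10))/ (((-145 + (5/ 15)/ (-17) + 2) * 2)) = 363341/ 81072810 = 0.00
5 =5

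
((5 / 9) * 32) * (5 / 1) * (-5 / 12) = -1000 / 27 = -37.04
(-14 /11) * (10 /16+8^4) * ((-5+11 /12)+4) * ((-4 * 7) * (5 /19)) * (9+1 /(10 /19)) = -175040593 /5016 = -34896.45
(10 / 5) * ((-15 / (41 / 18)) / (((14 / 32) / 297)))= -2566080 / 287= -8941.05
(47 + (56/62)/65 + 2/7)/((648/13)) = 74129/78120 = 0.95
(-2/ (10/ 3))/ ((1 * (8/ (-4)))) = 3/ 10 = 0.30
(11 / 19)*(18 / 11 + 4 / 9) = 206 / 171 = 1.20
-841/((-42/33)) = 9251/14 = 660.79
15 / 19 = 0.79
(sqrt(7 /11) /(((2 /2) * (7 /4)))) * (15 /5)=12 * sqrt(77) /77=1.37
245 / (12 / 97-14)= -23765 / 1346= -17.66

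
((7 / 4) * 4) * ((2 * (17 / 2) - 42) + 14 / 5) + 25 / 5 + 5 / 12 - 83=-13979 / 60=-232.98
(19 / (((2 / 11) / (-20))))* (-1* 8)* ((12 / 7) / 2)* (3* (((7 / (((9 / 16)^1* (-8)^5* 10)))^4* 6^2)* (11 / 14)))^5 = 22828757358029498491 / 9294781788032026350354489852010239466434507428762925163884859343288276090880000000000000000000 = 0.00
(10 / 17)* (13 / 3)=130 / 51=2.55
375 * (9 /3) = 1125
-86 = -86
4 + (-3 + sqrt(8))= 1 + 2 * sqrt(2)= 3.83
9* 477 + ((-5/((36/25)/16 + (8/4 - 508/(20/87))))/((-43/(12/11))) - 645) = 380941237584/104424683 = 3648.00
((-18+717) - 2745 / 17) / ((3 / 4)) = 12184 / 17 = 716.71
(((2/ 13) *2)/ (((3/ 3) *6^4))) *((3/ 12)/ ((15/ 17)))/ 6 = 17/ 1516320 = 0.00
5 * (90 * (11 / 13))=4950 / 13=380.77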